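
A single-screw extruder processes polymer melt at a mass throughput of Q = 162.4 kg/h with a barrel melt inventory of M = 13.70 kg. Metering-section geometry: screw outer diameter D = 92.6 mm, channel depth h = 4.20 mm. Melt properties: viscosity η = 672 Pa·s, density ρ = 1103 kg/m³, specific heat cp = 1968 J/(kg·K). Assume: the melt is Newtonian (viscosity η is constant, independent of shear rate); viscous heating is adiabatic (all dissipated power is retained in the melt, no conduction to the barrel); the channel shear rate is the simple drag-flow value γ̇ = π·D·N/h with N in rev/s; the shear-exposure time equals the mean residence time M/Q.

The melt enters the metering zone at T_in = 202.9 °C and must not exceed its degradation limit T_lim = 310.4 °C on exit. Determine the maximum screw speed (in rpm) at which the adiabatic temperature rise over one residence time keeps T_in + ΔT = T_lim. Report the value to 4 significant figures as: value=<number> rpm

Q_s = Q / 3600 = 162.4 / 3600 = 0.0451111 kg/s
t_res = M / Q_s = 13.70 / 0.0451111 = 303.695 s
Convert to metres: D = 0.0926 m, h = 0.0042 m
Allowable rise: ΔT_a = T_lim − T_in = 310.4 − 202.9 = 107.5 K
γ̇_max² = ΔT_a·ρ·cp/(η·t_res) = 107.5·1103·1968/(672·303.695) = 1143.41 s⁻²
Take the square root: γ̇_max = √(1143.41) = 33.8144 s⁻¹
Solve γ̇ = πDN/h for N: N_max = γ̇_max·h/(π·D) = 33.8144 × 0.0042 / (π × 0.0926) = 0.488191 rev/s = 29.2915 rpm

value=29.29 rpm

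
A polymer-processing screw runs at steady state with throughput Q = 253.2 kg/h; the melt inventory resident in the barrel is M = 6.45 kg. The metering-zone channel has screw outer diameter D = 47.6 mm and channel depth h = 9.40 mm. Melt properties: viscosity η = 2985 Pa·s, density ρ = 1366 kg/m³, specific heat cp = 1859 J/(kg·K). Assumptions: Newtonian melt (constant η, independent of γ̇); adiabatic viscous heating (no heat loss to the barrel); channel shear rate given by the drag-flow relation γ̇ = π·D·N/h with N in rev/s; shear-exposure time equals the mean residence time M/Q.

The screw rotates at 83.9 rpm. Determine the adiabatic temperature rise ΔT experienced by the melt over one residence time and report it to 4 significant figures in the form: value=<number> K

value=53.34 K

Throughput in SI: Q_s = 253.2 kg/h ÷ 3600 s/h = 0.0703333 kg/s
t_res = M / Q_s = 6.45 / 0.0703333 = 91.7062 s
Geometry in metres: D = 47.6 mm → 0.0476 m, h = 9.40 mm → 0.0094 m; screw speed N = 83.9 rpm = 1.39833 rev/s
Shear rate: γ̇ = πDN/h = π·0.0476·1.39833/0.0094 = 22.2454 s⁻¹
Adiabatic rise: ΔT = η γ̇² t_res / (ρ cp) = 2985·(22.2454)²·91.7062 / (1366·1859) = 53.3448 K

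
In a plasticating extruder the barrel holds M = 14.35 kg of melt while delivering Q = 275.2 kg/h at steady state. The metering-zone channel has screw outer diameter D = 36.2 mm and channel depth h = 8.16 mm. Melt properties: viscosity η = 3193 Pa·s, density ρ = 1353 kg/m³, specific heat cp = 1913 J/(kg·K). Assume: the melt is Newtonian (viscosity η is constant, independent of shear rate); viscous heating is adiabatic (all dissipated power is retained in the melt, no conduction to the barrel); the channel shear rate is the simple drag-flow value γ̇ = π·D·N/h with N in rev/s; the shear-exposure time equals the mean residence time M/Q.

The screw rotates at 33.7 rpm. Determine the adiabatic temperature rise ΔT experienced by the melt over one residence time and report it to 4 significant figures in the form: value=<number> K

value=14.19 K

Convert throughput: Q = 275.2 kg/h = 275.2/3600 = 0.0764444 kg/s
t_res = M / Q_s = 14.35 / 0.0764444 = 187.718 s
Convert to SI: D = 0.0362 m, h = 0.00816 m, N = 33.7/60 = 0.561667 rev/s
γ̇ = π·D·N / h = π · 0.0362 · 0.561667 / 0.00816 = 7.82793 s⁻¹
Adiabatic rise: ΔT = η γ̇² t_res / (ρ cp) = 3193·(7.82793)²·187.718 / (1353·1913) = 14.1901 K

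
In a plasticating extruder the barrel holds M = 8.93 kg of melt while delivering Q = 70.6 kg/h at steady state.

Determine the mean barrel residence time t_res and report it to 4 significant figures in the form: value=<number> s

Convert throughput: Q = 70.6 kg/h = 70.6/3600 = 0.0196111 kg/s
t_res = M / Q_s = 8.93 ÷ 0.0196111 = 455.354 s

value=455.4 s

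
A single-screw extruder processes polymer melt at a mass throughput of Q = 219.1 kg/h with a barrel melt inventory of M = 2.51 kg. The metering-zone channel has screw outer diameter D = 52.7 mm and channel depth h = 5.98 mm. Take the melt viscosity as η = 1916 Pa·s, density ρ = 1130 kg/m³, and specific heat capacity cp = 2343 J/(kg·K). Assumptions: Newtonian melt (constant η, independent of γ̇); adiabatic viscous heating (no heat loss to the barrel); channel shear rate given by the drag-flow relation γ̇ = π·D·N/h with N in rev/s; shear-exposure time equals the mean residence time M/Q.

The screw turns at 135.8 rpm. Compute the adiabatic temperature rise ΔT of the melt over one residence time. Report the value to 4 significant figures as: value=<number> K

value=117.2 K

Throughput in SI: Q_s = 219.1 kg/h ÷ 3600 s/h = 0.0608611 kg/s
t_res = M / Q_s = 2.51 / 0.0608611 = 41.2414 s
Geometry in metres: D = 52.7 mm → 0.0527 m, h = 5.98 mm → 0.00598 m; screw speed N = 135.8 rpm = 2.26333 rev/s
γ̇ = π·D·N / h = π · 0.0527 · 2.26333 / 0.00598 = 62.6625 s⁻¹
ΔT = η·γ̇²·t_res/(ρ·cp) = [1916 × 62.6625² × 41.2414] / [1130 × 2343] = 117.191 K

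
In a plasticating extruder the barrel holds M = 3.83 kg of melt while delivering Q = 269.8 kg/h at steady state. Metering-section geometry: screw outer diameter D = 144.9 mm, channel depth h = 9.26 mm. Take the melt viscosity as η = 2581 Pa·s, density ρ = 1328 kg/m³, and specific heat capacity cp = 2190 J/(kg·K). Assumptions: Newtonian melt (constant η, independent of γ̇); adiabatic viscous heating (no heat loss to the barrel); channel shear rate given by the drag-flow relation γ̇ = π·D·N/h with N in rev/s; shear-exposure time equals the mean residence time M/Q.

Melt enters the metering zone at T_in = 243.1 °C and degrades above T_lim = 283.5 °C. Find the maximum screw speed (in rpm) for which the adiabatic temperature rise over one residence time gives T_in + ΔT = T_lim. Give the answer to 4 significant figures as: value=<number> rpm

Q_s = Q / 3600 = 269.8 / 3600 = 0.0749444 kg/s
t_res = M / Q_s = 3.83 / 0.0749444 = 51.1045 s
Convert to metres: D = 0.1449 m, h = 0.00926 m
ΔT_a = T_lim − T_in = 283.5 °C − 243.1 °C = 40.4 K
γ̇_max² = ΔT_a·ρ·cp/(η·t_res) = 40.4·1328·2190/(2581·51.1045) = 890.792 s⁻²
γ̇_max = √890.792 = 29.8461 s⁻¹
N_max = γ̇_max h / (πD) = 29.8461·0.00926/(π·0.1449) = 0.607129 rev/s → ×60 = 36.4277 rpm

value=36.43 rpm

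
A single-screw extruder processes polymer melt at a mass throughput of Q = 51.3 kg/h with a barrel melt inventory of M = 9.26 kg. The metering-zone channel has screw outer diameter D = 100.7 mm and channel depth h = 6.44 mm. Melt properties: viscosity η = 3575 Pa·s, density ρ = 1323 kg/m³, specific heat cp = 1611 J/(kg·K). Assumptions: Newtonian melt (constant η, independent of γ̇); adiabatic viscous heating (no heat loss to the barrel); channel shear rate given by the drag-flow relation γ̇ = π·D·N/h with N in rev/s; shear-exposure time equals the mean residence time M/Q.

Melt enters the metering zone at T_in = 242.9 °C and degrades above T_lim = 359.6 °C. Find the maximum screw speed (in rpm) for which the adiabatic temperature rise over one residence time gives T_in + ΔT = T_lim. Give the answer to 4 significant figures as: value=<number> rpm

Throughput in SI: Q_s = 51.3 kg/h ÷ 3600 s/h = 0.01425 kg/s
Mean residence time: t_res = M/Q_s = 9.26 kg / 0.01425 kg/s = 649.825 s
Convert to metres: D = 0.1007 m, h = 0.00644 m
ΔT_a = T_lim − T_in = 359.6 °C − 242.9 °C = 116.7 K
γ̇_max² = ΔT_a·ρ·cp / (η·t_res) = [116.7 × 1323 × 1611] / [3575 × 649.825] = 107.067 s⁻²
Take the square root: γ̇_max = √(107.067) = 10.3473 s⁻¹
N_max = γ̇_max h / (πD) = 10.3473·0.00644/(π·0.1007) = 0.210636 rev/s → ×60 = 12.6382 rpm

value=12.64 rpm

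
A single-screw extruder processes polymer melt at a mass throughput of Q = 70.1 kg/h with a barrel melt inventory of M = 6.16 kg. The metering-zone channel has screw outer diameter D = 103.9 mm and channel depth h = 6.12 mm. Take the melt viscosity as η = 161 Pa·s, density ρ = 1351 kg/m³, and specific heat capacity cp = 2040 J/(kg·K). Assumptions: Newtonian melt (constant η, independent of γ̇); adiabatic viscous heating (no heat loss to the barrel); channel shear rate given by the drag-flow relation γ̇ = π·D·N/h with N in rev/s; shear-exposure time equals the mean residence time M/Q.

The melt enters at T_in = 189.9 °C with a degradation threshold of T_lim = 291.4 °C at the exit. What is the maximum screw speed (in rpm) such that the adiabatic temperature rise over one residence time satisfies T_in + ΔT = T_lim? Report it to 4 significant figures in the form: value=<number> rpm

value=83.37 rpm

Q_s = Q / 3600 = 70.1 / 3600 = 0.0194722 kg/s
t_res = M / Q_s = 6.16 / 0.0194722 = 316.348 s
Geometry in SI: D = 103.9 mm → 0.1039 m, h = 6.12 mm → 0.00612 m
ΔT_a = T_lim − T_in = 291.4 °C − 189.9 °C = 101.5 K
γ̇_max² = ΔT_a·ρ·cp/(η·t_res) = 101.5·1351·2040/(161·316.348) = 5492.38 s⁻²
γ̇_max = √5492.38 = 74.1106 s⁻¹
Solve γ̇ = πDN/h for N: N_max = γ̇_max·h/(π·D) = 74.1106 × 0.00612 / (π × 0.1039) = 1.38952 rev/s = 83.3715 rpm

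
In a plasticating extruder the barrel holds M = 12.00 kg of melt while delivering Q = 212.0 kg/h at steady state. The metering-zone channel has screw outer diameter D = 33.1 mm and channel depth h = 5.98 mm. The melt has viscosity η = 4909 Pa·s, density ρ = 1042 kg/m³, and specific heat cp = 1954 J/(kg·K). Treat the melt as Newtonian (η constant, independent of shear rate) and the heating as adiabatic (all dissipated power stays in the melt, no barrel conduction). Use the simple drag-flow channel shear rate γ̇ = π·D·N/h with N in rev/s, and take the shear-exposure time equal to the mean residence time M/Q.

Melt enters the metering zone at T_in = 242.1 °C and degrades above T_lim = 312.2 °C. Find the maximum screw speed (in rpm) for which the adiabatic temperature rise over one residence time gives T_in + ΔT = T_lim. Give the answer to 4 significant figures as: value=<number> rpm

Q_s = Q / 3600 = 212.0 / 3600 = 0.0588889 kg/s
Mean residence time: t_res = M/Q_s = 12.00 kg / 0.0588889 kg/s = 203.774 s
Convert to metres: D = 0.0331 m, h = 0.00598 m
ΔT_a = T_lim − T_in = 312.2 − 242.1 = 70.1 K
γ̇_max² = ΔT_a·ρ·cp/(η·t_res) = 70.1·1042·1954/(4909·203.774) = 142.682 s⁻²
Take the square root: γ̇_max = √(142.682) = 11.945 s⁻¹
N_max = γ̇_max h / (πD) = 11.945·0.00598/(π·0.0331) = 0.686923 rev/s → ×60 = 41.2154 rpm

value=41.22 rpm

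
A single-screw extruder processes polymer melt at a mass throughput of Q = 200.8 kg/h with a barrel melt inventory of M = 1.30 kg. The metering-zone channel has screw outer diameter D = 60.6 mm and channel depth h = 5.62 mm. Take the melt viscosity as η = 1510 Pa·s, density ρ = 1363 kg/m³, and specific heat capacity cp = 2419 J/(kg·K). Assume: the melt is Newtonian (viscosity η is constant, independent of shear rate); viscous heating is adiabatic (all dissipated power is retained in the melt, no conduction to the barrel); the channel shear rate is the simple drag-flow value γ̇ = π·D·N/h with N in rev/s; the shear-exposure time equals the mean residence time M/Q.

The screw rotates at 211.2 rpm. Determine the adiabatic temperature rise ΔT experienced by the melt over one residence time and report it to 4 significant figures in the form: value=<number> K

Convert throughput: Q = 200.8 kg/h = 200.8/3600 = 0.0557778 kg/s
Mean residence time: t_res = M/Q_s = 1.30 kg / 0.0557778 kg/s = 23.3068 s
D = 60.6 mm = 0.0606 m;  h = 5.62 mm = 0.00562 m;  N = 211.2 rpm / 60 = 3.52 rev/s
γ̇ = π D N / h = (π)(0.0606)(3.52) / 0.00562 = 119.242 s⁻¹
ΔT = η·γ̇²·t_res / (ρ·cp) = 1510 · (119.242)² · 23.3068 / (1363 · 2419) = 151.77 K

value=151.8 K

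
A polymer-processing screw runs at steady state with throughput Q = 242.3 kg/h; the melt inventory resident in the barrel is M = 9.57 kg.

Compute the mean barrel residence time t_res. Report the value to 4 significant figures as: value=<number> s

Throughput in SI: Q_s = 242.3 kg/h ÷ 3600 s/h = 0.0673056 kg/s
Mean residence time: t_res = M/Q_s = 9.57 kg / 0.0673056 kg/s = 142.187 s

value=142.2 s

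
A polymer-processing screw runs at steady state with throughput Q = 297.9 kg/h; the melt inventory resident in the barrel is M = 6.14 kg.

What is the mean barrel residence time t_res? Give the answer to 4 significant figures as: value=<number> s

Throughput in SI: Q_s = 297.9 kg/h ÷ 3600 s/h = 0.08275 kg/s
t_res = M / Q_s = 6.14 / 0.08275 = 74.1994 s

value=74.20 s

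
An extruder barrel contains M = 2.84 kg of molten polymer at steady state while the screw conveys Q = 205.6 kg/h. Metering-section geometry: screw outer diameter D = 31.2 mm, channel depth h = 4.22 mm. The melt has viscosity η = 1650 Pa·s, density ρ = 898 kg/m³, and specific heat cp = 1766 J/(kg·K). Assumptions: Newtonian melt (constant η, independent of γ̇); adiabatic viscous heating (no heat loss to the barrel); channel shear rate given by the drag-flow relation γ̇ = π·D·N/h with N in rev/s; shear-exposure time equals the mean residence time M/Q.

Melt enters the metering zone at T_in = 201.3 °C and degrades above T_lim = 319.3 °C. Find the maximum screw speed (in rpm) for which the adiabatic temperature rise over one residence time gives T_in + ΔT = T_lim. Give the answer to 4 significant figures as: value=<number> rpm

Q_s = Q / 3600 = 205.6 / 3600 = 0.0571111 kg/s
t_res = M / Q_s = 2.84 ÷ 0.0571111 = 49.7276 s
Convert to metres: D = 0.0312 m, h = 0.00422 m
ΔT_a = T_lim − T_in = 319.3 − 201.3 = 118 K
γ̇_max² = ΔT_a·ρ·cp / (η·t_res) = [118 × 898 × 1766] / [1650 × 49.7276] = 2280.7 s⁻²
γ̇_max = sqrt(2280.7) = 47.7566 s⁻¹
N_max = γ̇_max·h / (π·D) = 47.7566 · 0.00422 / (π · 0.0312) = 2.05609 rev/s = 123.365 rpm

value=123.4 rpm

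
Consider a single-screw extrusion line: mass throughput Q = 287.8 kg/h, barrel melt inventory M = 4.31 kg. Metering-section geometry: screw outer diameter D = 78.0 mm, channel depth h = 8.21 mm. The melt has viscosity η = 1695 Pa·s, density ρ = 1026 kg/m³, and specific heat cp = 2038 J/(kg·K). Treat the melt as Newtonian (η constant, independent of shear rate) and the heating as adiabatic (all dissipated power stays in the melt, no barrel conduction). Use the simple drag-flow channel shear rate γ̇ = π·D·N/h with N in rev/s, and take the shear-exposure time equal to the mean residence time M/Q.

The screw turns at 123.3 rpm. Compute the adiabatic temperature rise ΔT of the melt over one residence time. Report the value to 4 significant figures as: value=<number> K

value=164.4 K

Convert throughput: Q = 287.8 kg/h = 287.8/3600 = 0.0799444 kg/s
t_res = M / Q_s = 4.31 ÷ 0.0799444 = 53.9124 s
Convert to SI: D = 0.078 m, h = 0.00821 m, N = 123.3/60 = 2.055 rev/s
Shear rate: γ̇ = πDN/h = π·0.078·2.055/0.00821 = 61.3357 s⁻¹
Adiabatic rise: ΔT = η γ̇² t_res / (ρ cp) = 1695·(61.3357)²·53.9124 / (1026·2038) = 164.412 K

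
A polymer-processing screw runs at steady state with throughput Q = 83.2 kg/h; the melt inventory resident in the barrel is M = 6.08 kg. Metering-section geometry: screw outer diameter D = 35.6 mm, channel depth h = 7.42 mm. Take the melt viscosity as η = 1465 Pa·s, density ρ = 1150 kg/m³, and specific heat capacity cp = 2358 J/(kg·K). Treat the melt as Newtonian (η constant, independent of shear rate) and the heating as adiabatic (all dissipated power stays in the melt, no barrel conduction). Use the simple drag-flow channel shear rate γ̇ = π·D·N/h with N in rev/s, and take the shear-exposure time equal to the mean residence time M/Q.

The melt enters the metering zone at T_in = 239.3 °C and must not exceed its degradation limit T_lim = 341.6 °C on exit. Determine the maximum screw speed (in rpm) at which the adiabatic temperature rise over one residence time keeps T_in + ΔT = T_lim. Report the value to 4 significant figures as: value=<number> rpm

Throughput in SI: Q_s = 83.2 kg/h ÷ 3600 s/h = 0.0231111 kg/s
Mean residence time: t_res = M/Q_s = 6.08 kg / 0.0231111 kg/s = 263.077 s
Convert to metres: D = 0.0356 m, h = 0.00742 m
ΔT_a = T_lim − T_in = 341.6 − 239.3 = 102.3 K
Invert ΔT = ηγ̇²t_res/(ρcp) for γ̇: γ̇_max² = ΔT_a ρ cp / (η t_res) = 102.3·1150·2358 / (1465·263.077) = 719.775 s⁻²
γ̇_max = √719.775 = 26.8286 s⁻¹
Solve γ̇ = πDN/h for N: N_max = γ̇_max·h/(π·D) = 26.8286 × 0.00742 / (π × 0.0356) = 1.77993 rev/s = 106.796 rpm

value=106.8 rpm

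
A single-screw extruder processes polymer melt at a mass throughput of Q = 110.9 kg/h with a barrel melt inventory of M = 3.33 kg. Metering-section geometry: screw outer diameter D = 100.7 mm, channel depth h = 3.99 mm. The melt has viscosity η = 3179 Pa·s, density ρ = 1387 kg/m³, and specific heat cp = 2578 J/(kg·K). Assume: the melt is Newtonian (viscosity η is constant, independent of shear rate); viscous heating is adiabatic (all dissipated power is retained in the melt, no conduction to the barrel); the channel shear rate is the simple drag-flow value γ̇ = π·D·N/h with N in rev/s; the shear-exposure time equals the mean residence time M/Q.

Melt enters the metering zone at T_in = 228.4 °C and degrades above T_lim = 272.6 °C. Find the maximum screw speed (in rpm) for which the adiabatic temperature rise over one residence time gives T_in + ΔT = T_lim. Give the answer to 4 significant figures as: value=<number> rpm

Q_s = Q / 3600 = 110.9 / 3600 = 0.0308056 kg/s
t_res = M / Q_s = 3.33 / 0.0308056 = 108.097 s
D = 100.7 mm = 0.1007 m;  h = 3.99 mm = 0.00399 m
Allowable rise: ΔT_a = T_lim − T_in = 272.6 − 228.4 = 44.2 K
γ̇_max² = ΔT_a·ρ·cp / (η·t_res) = [44.2 × 1387 × 2578] / [3179 × 108.097] = 459.913 s⁻²
Take the square root: γ̇_max = √(459.913) = 21.4456 s⁻¹
N_max = γ̇_max h / (πD) = 21.4456·0.00399/(π·0.1007) = 0.270478 rev/s → ×60 = 16.2287 rpm

value=16.23 rpm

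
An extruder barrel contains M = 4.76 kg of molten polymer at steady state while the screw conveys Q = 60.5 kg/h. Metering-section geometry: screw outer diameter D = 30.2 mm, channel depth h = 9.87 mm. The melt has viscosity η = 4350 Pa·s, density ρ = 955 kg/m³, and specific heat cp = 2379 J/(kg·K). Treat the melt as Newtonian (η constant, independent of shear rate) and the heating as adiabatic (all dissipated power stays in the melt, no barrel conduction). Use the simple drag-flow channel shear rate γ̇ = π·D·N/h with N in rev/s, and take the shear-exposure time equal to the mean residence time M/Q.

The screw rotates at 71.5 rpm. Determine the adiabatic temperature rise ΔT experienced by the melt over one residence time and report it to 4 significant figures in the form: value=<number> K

Throughput in SI: Q_s = 60.5 kg/h ÷ 3600 s/h = 0.0168056 kg/s
t_res = M / Q_s = 4.76 / 0.0168056 = 283.24 s
Convert to SI: D = 0.0302 m, h = 0.00987 m, N = 71.5/60 = 1.19167 rev/s
Shear rate: γ̇ = πDN/h = π·0.0302·1.19167/0.00987 = 11.455 s⁻¹
ΔT = η·γ̇²·t_res/(ρ·cp) = [4350 × 11.455² × 283.24] / [955 × 2379] = 71.1598 K

value=71.16 K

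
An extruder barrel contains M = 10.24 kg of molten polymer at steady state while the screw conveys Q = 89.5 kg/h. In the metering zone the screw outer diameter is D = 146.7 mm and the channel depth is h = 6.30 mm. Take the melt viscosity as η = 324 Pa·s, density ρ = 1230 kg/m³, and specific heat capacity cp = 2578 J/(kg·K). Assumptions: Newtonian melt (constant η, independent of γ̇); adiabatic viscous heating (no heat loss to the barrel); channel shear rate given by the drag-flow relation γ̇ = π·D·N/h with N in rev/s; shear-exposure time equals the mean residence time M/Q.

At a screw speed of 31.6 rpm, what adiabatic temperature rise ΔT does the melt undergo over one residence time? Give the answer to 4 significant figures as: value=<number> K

Q_s = Q / 3600 = 89.5 / 3600 = 0.0248611 kg/s
t_res = M / Q_s = 10.24 ÷ 0.0248611 = 411.888 s
D = 146.7 mm = 0.1467 m;  h = 6.30 mm = 0.0063 m;  N = 31.6 rpm / 60 = 0.526667 rev/s
γ̇ = π·D·N / h = π · 0.1467 · 0.526667 / 0.0063 = 38.5279 s⁻¹
ΔT = η·γ̇²·t_res/(ρ·cp) = [324 × 38.5279² × 411.888] / [1230 × 2578] = 62.4722 K

value=62.47 K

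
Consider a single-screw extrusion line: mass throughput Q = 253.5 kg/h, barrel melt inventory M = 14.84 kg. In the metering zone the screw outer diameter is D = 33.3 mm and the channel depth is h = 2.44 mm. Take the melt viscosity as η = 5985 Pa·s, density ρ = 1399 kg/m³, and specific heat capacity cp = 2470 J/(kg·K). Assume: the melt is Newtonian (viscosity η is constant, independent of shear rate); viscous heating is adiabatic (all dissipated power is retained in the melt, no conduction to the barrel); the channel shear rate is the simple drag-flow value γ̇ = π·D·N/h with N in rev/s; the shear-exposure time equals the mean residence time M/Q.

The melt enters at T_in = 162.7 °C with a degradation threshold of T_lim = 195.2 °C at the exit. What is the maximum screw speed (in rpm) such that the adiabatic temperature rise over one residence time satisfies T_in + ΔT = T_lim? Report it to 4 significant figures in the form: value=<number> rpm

value=13.20 rpm

Q_s = Q / 3600 = 253.5 / 3600 = 0.0704167 kg/s
t_res = M / Q_s = 14.84 / 0.0704167 = 210.746 s
Geometry in SI: D = 33.3 mm → 0.0333 m, h = 2.44 mm → 0.00244 m
ΔT_a = T_lim − T_in = 195.2 − 162.7 = 32.5 K
γ̇_max² = ΔT_a·ρ·cp / (η·t_res) = [32.5 × 1399 × 2470] / [5985 × 210.746] = 89.038 s⁻²
Take the square root: γ̇_max = √(89.038) = 9.436 s⁻¹
Solve γ̇ = πDN/h for N: N_max = γ̇_max·h/(π·D) = 9.436 × 0.00244 / (π × 0.0333) = 0.220081 rev/s = 13.2049 rpm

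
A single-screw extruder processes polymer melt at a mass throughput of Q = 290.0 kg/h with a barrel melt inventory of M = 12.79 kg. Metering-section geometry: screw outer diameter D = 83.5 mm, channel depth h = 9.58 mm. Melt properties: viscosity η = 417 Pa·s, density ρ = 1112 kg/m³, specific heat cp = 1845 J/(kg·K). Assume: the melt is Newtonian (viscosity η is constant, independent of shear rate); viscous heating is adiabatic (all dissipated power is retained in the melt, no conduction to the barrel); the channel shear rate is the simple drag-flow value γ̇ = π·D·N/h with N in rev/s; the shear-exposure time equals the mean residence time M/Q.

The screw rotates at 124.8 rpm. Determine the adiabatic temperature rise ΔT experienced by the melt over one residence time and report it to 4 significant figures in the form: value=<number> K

value=104.7 K

Q_s = Q / 3600 = 290.0 / 3600 = 0.0805556 kg/s
Mean residence time: t_res = M/Q_s = 12.79 kg / 0.0805556 kg/s = 158.772 s
Convert to SI: D = 0.0835 m, h = 0.00958 m, N = 124.8/60 = 2.08 rev/s
Shear rate: γ̇ = πDN/h = π·0.0835·2.08/0.00958 = 56.9553 s⁻¹
ΔT = η·γ̇²·t_res / (ρ·cp) = 417 · (56.9553)² · 158.772 / (1112 · 1845) = 104.684 K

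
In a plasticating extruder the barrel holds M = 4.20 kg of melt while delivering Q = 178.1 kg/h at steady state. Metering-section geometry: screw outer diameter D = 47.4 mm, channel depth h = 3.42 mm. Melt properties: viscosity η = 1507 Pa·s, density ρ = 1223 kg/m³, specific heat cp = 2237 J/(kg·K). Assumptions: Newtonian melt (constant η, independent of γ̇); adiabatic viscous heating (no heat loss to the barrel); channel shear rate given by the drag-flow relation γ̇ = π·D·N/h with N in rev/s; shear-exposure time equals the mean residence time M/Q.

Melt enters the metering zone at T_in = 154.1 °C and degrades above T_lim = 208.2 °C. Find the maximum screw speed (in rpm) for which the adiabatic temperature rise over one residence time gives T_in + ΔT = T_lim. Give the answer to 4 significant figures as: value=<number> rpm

Convert throughput: Q = 178.1 kg/h = 178.1/3600 = 0.0494722 kg/s
t_res = M / Q_s = 4.20 / 0.0494722 = 84.8961 s
D = 47.4 mm = 0.0474 m;  h = 3.42 mm = 0.00342 m
ΔT_a = T_lim − T_in = 208.2 °C − 154.1 °C = 54.1 K
γ̇_max² = ΔT_a·ρ·cp/(η·t_res) = 54.1·1223·2237/(1507·84.8961) = 1156.88 s⁻²
Take the square root: γ̇_max = √(1156.88) = 34.0129 s⁻¹
N_max = γ̇_max·h / (π·D) = 34.0129 · 0.00342 / (π · 0.0474) = 0.781164 rev/s = 46.8698 rpm

value=46.87 rpm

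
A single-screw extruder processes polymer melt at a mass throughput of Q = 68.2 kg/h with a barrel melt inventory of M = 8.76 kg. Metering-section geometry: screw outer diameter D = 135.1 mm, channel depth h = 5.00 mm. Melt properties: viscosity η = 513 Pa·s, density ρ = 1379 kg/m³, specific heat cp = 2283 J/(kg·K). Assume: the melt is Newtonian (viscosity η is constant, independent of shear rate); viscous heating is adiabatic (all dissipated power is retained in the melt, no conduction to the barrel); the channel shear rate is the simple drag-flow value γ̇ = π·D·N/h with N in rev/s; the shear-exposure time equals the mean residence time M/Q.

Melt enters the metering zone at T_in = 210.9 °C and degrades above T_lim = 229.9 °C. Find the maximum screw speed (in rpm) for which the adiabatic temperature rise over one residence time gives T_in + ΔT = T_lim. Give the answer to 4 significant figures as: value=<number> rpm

Throughput in SI: Q_s = 68.2 kg/h ÷ 3600 s/h = 0.0189444 kg/s
Mean residence time: t_res = M/Q_s = 8.76 kg / 0.0189444 kg/s = 462.405 s
Geometry in SI: D = 135.1 mm → 0.1351 m, h = 5.00 mm → 0.005 m
Allowable rise: ΔT_a = T_lim − T_in = 229.9 − 210.9 = 19 K
Invert ΔT = ηγ̇²t_res/(ρcp) for γ̇: γ̇_max² = ΔT_a ρ cp / (η t_res) = 19·1379·2283 / (513·462.405) = 252.165 s⁻²
γ̇_max = sqrt(252.165) = 15.8797 s⁻¹
Solve γ̇ = πDN/h for N: N_max = γ̇_max·h/(π·D) = 15.8797 × 0.005 / (π × 0.1351) = 0.187071 rev/s = 11.2243 rpm

value=11.22 rpm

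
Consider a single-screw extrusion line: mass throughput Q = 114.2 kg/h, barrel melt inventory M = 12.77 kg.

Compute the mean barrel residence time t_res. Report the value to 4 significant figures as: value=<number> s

value=402.6 s

Throughput in SI: Q_s = 114.2 kg/h ÷ 3600 s/h = 0.0317222 kg/s
t_res = M / Q_s = 12.77 / 0.0317222 = 402.557 s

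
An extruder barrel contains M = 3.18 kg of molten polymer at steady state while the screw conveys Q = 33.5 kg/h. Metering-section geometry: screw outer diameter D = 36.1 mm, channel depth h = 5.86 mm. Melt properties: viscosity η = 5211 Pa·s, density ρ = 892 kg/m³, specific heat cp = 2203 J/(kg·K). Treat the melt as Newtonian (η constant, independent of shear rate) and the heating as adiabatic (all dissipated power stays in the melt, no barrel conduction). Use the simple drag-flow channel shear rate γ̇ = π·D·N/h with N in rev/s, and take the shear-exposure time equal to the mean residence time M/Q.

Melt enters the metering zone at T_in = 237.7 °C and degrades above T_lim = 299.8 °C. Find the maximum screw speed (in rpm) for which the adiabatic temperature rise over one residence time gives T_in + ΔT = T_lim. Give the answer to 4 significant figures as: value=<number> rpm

value=25.66 rpm

Throughput in SI: Q_s = 33.5 kg/h ÷ 3600 s/h = 0.00930556 kg/s
t_res = M / Q_s = 3.18 / 0.00930556 = 341.731 s
Convert to metres: D = 0.0361 m, h = 0.00586 m
Allowable rise: ΔT_a = T_lim − T_in = 299.8 − 237.7 = 62.1 K
γ̇_max² = ΔT_a·ρ·cp / (η·t_res) = [62.1 × 892 × 2203] / [5211 × 341.731] = 68.5275 s⁻²
γ̇_max = sqrt(68.5275) = 8.27814 s⁻¹
N_max = γ̇_max·h / (π·D) = 8.27814 · 0.00586 / (π · 0.0361) = 0.427733 rev/s = 25.664 rpm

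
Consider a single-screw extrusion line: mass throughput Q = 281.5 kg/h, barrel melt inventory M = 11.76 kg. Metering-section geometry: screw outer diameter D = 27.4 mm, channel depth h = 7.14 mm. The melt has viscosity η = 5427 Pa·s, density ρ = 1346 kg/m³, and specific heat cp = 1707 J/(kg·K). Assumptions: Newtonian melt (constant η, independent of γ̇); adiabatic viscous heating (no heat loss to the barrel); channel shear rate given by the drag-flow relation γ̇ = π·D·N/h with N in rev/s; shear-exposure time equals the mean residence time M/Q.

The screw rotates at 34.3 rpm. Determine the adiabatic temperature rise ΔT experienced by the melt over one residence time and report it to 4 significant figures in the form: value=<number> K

Convert throughput: Q = 281.5 kg/h = 281.5/3600 = 0.0781944 kg/s
t_res = M / Q_s = 11.76 / 0.0781944 = 150.394 s
D = 27.4 mm = 0.0274 m;  h = 7.14 mm = 0.00714 m;  N = 34.3 rpm / 60 = 0.571667 rev/s
γ̇ = π D N / h = (π)(0.0274)(0.571667) / 0.00714 = 6.892 s⁻¹
ΔT = η·γ̇²·t_res / (ρ·cp) = 5427 · (6.892)² · 150.394 / (1346 · 1707) = 16.8734 K

value=16.87 K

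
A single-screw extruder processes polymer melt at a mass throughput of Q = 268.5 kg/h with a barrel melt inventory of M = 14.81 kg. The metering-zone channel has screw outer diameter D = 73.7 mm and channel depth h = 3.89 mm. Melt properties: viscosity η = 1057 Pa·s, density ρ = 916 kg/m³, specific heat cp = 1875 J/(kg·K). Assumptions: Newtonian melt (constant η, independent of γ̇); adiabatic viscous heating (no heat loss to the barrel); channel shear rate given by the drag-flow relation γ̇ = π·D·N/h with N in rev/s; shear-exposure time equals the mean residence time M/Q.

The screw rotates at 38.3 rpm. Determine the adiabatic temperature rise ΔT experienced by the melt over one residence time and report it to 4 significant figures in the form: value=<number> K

value=176.4 K

Throughput in SI: Q_s = 268.5 kg/h ÷ 3600 s/h = 0.0745833 kg/s
t_res = M / Q_s = 14.81 ÷ 0.0745833 = 198.57 s
D = 73.7 mm = 0.0737 m;  h = 3.89 mm = 0.00389 m;  N = 38.3 rpm / 60 = 0.638333 rev/s
γ̇ = π D N / h = (π)(0.0737)(0.638333) / 0.00389 = 37.994 s⁻¹
ΔT = η·γ̇²·t_res / (ρ·cp) = 1057 · (37.994)² · 198.57 / (916 · 1875) = 176.41 K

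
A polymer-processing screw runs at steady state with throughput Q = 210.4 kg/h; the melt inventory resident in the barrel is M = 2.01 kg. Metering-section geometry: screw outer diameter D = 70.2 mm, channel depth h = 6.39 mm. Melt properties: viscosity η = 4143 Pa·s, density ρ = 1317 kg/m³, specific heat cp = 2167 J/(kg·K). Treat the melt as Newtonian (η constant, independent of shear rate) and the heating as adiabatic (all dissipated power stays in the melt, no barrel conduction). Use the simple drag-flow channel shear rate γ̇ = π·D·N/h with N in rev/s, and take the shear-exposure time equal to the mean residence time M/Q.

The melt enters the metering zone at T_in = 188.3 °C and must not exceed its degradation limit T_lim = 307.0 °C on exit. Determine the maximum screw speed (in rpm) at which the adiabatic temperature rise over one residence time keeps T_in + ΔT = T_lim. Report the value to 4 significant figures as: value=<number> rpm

Throughput in SI: Q_s = 210.4 kg/h ÷ 3600 s/h = 0.0584444 kg/s
Mean residence time: t_res = M/Q_s = 2.01 kg / 0.0584444 kg/s = 34.3916 s
D = 70.2 mm = 0.0702 m;  h = 6.39 mm = 0.00639 m
Allowable rise: ΔT_a = T_lim − T_in = 307.0 − 188.3 = 118.7 K
Invert ΔT = ηγ̇²t_res/(ρcp) for γ̇: γ̇_max² = ΔT_a ρ cp / (η t_res) = 118.7·1317·2167 / (4143·34.3916) = 2377.54 s⁻²
γ̇_max = sqrt(2377.54) = 48.76 s⁻¹
N_max = γ̇_max h / (πD) = 48.76·0.00639/(π·0.0702) = 1.41279 rev/s → ×60 = 84.7674 rpm

value=84.77 rpm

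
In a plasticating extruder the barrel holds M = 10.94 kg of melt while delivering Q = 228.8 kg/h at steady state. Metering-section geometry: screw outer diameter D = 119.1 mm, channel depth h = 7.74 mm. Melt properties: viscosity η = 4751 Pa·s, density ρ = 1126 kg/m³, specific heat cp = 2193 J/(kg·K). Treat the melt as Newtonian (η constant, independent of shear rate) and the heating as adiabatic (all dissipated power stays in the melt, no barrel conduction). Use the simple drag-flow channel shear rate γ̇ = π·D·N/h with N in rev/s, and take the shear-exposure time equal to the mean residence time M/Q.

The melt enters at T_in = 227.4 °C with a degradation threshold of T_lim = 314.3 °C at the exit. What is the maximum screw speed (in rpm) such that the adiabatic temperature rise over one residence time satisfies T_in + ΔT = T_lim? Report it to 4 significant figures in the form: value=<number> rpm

Convert throughput: Q = 228.8 kg/h = 228.8/3600 = 0.0635556 kg/s
t_res = M / Q_s = 10.94 / 0.0635556 = 172.133 s
Geometry in SI: D = 119.1 mm → 0.1191 m, h = 7.74 mm → 0.00774 m
Allowable rise: ΔT_a = T_lim − T_in = 314.3 − 227.4 = 86.9 K
γ̇_max² = ΔT_a·ρ·cp / (η·t_res) = [86.9 × 1126 × 2193] / [4751 × 172.133] = 262.39 s⁻²
γ̇_max = sqrt(262.39) = 16.1985 s⁻¹
N_max = γ̇_max·h / (π·D) = 16.1985 · 0.00774 / (π · 0.1191) = 0.335084 rev/s = 20.105 rpm

value=20.11 rpm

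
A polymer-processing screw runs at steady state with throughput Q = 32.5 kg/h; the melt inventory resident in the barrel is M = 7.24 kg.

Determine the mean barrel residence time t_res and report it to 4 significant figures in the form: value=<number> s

Convert throughput: Q = 32.5 kg/h = 32.5/3600 = 0.00902778 kg/s
t_res = M / Q_s = 7.24 ÷ 0.00902778 = 801.969 s

value=802.0 s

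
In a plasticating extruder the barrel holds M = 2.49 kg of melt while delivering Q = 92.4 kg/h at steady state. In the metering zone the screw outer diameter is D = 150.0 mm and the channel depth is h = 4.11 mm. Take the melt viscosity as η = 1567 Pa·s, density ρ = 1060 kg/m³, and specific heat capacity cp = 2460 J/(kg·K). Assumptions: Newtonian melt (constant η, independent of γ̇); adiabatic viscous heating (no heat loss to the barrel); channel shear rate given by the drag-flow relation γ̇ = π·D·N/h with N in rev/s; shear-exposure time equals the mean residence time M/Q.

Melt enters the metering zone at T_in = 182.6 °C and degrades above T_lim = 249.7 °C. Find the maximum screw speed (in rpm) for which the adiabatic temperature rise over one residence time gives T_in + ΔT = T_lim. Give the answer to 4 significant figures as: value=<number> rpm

value=17.75 rpm

Q_s = Q / 3600 = 92.4 / 3600 = 0.0256667 kg/s
t_res = M / Q_s = 2.49 ÷ 0.0256667 = 97.013 s
Geometry in SI: D = 150.0 mm → 0.15 m, h = 4.11 mm → 0.00411 m
ΔT_a = T_lim − T_in = 249.7 °C − 182.6 °C = 67.1 K
γ̇_max² = ΔT_a·ρ·cp/(η·t_res) = 67.1·1060·2460/(1567·97.013) = 1150.97 s⁻²
γ̇_max = sqrt(1150.97) = 33.926 s⁻¹
Solve γ̇ = πDN/h for N: N_max = γ̇_max·h/(π·D) = 33.926 × 0.00411 / (π × 0.15) = 0.295892 rev/s = 17.7535 rpm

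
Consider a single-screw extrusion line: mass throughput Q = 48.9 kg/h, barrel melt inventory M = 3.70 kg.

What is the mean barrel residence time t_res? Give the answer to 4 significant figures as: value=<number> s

value=272.4 s

Convert throughput: Q = 48.9 kg/h = 48.9/3600 = 0.0135833 kg/s
t_res = M / Q_s = 3.70 ÷ 0.0135833 = 272.393 s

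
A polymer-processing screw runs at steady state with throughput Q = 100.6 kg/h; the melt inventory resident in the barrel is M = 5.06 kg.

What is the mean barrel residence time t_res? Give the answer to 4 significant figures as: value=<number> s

value=181.1 s

Q_s = Q / 3600 = 100.6 / 3600 = 0.0279444 kg/s
Mean residence time: t_res = M/Q_s = 5.06 kg / 0.0279444 kg/s = 181.074 s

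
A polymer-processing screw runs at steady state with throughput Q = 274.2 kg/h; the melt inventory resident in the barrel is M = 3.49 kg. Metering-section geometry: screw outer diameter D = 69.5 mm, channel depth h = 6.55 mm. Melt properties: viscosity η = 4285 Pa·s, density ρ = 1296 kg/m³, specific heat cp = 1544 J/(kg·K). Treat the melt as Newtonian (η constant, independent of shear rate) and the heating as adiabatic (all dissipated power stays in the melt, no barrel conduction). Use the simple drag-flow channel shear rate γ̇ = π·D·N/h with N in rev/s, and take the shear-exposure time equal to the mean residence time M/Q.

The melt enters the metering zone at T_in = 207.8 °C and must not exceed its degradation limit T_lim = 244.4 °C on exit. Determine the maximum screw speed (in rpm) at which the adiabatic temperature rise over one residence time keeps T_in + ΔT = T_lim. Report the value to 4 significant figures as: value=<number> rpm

value=34.76 rpm

Q_s = Q / 3600 = 274.2 / 3600 = 0.0761667 kg/s
Mean residence time: t_res = M/Q_s = 3.49 kg / 0.0761667 kg/s = 45.8206 s
D = 69.5 mm = 0.0695 m;  h = 6.55 mm = 0.00655 m
ΔT_a = T_lim − T_in = 244.4 − 207.8 = 36.6 K
γ̇_max² = ΔT_a·ρ·cp/(η·t_res) = 36.6·1296·1544/(4285·45.8206) = 373.011 s⁻²
Take the square root: γ̇_max = √(373.011) = 19.3135 s⁻¹
N_max = γ̇_max·h / (π·D) = 19.3135 · 0.00655 / (π · 0.0695) = 0.579386 rev/s = 34.7631 rpm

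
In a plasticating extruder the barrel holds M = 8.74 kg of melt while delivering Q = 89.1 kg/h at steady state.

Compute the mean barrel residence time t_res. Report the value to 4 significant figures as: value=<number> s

value=353.1 s

Q_s = Q / 3600 = 89.1 / 3600 = 0.02475 kg/s
t_res = M / Q_s = 8.74 ÷ 0.02475 = 353.131 s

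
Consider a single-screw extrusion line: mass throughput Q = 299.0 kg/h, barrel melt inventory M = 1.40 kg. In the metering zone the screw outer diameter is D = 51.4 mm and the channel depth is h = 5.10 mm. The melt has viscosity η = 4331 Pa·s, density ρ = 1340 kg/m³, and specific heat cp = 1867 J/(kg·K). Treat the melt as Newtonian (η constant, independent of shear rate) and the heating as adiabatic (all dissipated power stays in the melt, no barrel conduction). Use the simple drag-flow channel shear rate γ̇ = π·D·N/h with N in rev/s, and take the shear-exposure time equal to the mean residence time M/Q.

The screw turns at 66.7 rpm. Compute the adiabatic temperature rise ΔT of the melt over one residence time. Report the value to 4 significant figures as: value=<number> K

value=36.15 K

Throughput in SI: Q_s = 299.0 kg/h ÷ 3600 s/h = 0.0830556 kg/s
t_res = M / Q_s = 1.40 ÷ 0.0830556 = 16.8562 s
D = 51.4 mm = 0.0514 m;  h = 5.10 mm = 0.0051 m;  N = 66.7 rpm / 60 = 1.11167 rev/s
Shear rate: γ̇ = πDN/h = π·0.0514·1.11167/0.0051 = 35.198 s⁻¹
ΔT = η·γ̇²·t_res/(ρ·cp) = [4331 × 35.198² × 16.8562] / [1340 × 1867] = 36.1521 K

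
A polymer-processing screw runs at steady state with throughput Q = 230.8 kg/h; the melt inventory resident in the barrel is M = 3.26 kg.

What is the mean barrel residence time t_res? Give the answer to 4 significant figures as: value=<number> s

Convert throughput: Q = 230.8 kg/h = 230.8/3600 = 0.0641111 kg/s
t_res = M / Q_s = 3.26 ÷ 0.0641111 = 50.8492 s

value=50.85 s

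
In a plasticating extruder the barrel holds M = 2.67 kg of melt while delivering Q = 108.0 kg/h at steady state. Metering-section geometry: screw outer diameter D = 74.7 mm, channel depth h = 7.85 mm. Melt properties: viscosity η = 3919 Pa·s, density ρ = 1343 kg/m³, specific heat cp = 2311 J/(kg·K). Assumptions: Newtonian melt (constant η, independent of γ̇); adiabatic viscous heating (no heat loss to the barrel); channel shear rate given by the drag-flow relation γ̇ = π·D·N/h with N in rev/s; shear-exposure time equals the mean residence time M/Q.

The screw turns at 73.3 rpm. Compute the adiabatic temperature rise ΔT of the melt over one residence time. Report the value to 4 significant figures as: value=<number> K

value=149.9 K

Throughput in SI: Q_s = 108.0 kg/h ÷ 3600 s/h = 0.03 kg/s
Mean residence time: t_res = M/Q_s = 2.67 kg / 0.03 kg/s = 89 s
Convert to SI: D = 0.0747 m, h = 0.00785 m, N = 73.3/60 = 1.22167 rev/s
γ̇ = π·D·N / h = π · 0.0747 · 1.22167 / 0.00785 = 36.5219 s⁻¹
ΔT = η·γ̇²·t_res/(ρ·cp) = [3919 × 36.5219² × 89] / [1343 × 2311] = 149.898 K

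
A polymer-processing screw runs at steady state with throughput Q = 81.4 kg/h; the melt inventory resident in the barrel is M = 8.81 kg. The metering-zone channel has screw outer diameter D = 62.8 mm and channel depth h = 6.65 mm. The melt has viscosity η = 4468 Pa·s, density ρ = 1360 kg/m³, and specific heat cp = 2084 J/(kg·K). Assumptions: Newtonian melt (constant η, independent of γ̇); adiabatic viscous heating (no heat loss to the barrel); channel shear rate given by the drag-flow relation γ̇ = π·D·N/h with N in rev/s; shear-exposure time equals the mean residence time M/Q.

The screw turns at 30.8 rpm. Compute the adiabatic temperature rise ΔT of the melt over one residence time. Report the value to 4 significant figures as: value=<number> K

Q_s = Q / 3600 = 81.4 / 3600 = 0.0226111 kg/s
Mean residence time: t_res = M/Q_s = 8.81 kg / 0.0226111 kg/s = 389.631 s
Geometry in metres: D = 62.8 mm → 0.0628 m, h = 6.65 mm → 0.00665 m; screw speed N = 30.8 rpm = 0.513333 rev/s
Shear rate: γ̇ = πDN/h = π·0.0628·0.513333/0.00665 = 15.2296 s⁻¹
Adiabatic rise: ΔT = η γ̇² t_res / (ρ cp) = 4468·(15.2296)²·389.631 / (1360·2084) = 142.464 K

value=142.5 K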